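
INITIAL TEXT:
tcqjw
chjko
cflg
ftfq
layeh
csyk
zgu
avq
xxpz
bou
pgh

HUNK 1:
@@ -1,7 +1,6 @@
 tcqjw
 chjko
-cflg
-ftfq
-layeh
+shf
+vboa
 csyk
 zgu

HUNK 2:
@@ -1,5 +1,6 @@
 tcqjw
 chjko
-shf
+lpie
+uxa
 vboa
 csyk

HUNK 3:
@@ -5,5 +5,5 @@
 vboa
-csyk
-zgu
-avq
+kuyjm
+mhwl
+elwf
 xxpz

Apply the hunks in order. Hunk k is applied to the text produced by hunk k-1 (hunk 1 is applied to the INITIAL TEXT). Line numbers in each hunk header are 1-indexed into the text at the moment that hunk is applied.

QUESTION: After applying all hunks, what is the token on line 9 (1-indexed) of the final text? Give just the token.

Answer: xxpz

Derivation:
Hunk 1: at line 1 remove [cflg,ftfq,layeh] add [shf,vboa] -> 10 lines: tcqjw chjko shf vboa csyk zgu avq xxpz bou pgh
Hunk 2: at line 1 remove [shf] add [lpie,uxa] -> 11 lines: tcqjw chjko lpie uxa vboa csyk zgu avq xxpz bou pgh
Hunk 3: at line 5 remove [csyk,zgu,avq] add [kuyjm,mhwl,elwf] -> 11 lines: tcqjw chjko lpie uxa vboa kuyjm mhwl elwf xxpz bou pgh
Final line 9: xxpz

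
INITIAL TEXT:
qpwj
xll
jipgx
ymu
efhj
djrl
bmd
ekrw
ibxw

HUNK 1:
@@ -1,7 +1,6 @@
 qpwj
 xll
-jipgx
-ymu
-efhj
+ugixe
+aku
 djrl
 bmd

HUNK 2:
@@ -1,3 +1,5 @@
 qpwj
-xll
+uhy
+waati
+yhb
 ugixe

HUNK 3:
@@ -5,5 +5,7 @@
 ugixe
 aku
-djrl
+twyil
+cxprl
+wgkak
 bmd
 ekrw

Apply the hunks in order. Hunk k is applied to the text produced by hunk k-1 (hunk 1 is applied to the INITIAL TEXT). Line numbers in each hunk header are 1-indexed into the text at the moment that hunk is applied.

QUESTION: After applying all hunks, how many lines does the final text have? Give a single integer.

Answer: 12

Derivation:
Hunk 1: at line 1 remove [jipgx,ymu,efhj] add [ugixe,aku] -> 8 lines: qpwj xll ugixe aku djrl bmd ekrw ibxw
Hunk 2: at line 1 remove [xll] add [uhy,waati,yhb] -> 10 lines: qpwj uhy waati yhb ugixe aku djrl bmd ekrw ibxw
Hunk 3: at line 5 remove [djrl] add [twyil,cxprl,wgkak] -> 12 lines: qpwj uhy waati yhb ugixe aku twyil cxprl wgkak bmd ekrw ibxw
Final line count: 12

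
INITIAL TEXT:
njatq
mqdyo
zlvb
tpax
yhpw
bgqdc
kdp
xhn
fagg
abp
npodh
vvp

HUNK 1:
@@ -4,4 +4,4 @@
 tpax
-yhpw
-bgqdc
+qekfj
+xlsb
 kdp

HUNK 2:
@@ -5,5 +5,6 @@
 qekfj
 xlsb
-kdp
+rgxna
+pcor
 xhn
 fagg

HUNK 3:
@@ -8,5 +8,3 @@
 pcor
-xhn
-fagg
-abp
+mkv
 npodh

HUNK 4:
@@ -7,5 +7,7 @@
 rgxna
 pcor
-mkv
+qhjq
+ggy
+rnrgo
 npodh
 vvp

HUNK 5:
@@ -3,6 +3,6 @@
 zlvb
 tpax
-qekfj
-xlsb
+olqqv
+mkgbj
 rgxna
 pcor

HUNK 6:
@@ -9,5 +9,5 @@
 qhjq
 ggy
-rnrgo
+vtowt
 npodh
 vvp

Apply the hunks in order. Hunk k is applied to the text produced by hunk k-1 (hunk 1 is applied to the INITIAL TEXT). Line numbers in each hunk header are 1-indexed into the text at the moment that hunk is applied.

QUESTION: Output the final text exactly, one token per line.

Answer: njatq
mqdyo
zlvb
tpax
olqqv
mkgbj
rgxna
pcor
qhjq
ggy
vtowt
npodh
vvp

Derivation:
Hunk 1: at line 4 remove [yhpw,bgqdc] add [qekfj,xlsb] -> 12 lines: njatq mqdyo zlvb tpax qekfj xlsb kdp xhn fagg abp npodh vvp
Hunk 2: at line 5 remove [kdp] add [rgxna,pcor] -> 13 lines: njatq mqdyo zlvb tpax qekfj xlsb rgxna pcor xhn fagg abp npodh vvp
Hunk 3: at line 8 remove [xhn,fagg,abp] add [mkv] -> 11 lines: njatq mqdyo zlvb tpax qekfj xlsb rgxna pcor mkv npodh vvp
Hunk 4: at line 7 remove [mkv] add [qhjq,ggy,rnrgo] -> 13 lines: njatq mqdyo zlvb tpax qekfj xlsb rgxna pcor qhjq ggy rnrgo npodh vvp
Hunk 5: at line 3 remove [qekfj,xlsb] add [olqqv,mkgbj] -> 13 lines: njatq mqdyo zlvb tpax olqqv mkgbj rgxna pcor qhjq ggy rnrgo npodh vvp
Hunk 6: at line 9 remove [rnrgo] add [vtowt] -> 13 lines: njatq mqdyo zlvb tpax olqqv mkgbj rgxna pcor qhjq ggy vtowt npodh vvp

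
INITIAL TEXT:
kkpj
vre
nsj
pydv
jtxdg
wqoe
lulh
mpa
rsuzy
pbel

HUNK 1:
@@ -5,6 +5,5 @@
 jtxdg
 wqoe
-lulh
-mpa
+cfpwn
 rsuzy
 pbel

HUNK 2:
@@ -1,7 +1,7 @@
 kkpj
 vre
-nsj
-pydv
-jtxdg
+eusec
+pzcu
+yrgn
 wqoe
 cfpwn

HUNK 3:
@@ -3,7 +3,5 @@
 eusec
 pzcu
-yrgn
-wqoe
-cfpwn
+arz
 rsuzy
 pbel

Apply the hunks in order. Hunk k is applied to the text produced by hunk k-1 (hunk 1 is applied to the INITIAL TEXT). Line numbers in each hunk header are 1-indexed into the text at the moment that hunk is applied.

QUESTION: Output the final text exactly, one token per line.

Answer: kkpj
vre
eusec
pzcu
arz
rsuzy
pbel

Derivation:
Hunk 1: at line 5 remove [lulh,mpa] add [cfpwn] -> 9 lines: kkpj vre nsj pydv jtxdg wqoe cfpwn rsuzy pbel
Hunk 2: at line 1 remove [nsj,pydv,jtxdg] add [eusec,pzcu,yrgn] -> 9 lines: kkpj vre eusec pzcu yrgn wqoe cfpwn rsuzy pbel
Hunk 3: at line 3 remove [yrgn,wqoe,cfpwn] add [arz] -> 7 lines: kkpj vre eusec pzcu arz rsuzy pbel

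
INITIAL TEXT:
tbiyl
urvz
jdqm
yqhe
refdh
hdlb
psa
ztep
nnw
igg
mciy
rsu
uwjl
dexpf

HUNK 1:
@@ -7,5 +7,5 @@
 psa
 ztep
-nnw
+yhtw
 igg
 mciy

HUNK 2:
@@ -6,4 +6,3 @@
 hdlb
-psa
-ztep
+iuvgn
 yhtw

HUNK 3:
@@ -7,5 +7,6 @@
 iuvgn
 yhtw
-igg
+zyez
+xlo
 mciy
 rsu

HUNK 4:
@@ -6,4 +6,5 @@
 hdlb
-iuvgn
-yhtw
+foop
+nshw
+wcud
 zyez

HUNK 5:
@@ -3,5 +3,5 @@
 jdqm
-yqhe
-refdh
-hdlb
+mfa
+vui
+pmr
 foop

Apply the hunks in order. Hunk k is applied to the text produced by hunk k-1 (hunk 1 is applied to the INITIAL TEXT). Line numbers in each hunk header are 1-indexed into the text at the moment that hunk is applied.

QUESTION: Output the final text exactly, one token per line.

Hunk 1: at line 7 remove [nnw] add [yhtw] -> 14 lines: tbiyl urvz jdqm yqhe refdh hdlb psa ztep yhtw igg mciy rsu uwjl dexpf
Hunk 2: at line 6 remove [psa,ztep] add [iuvgn] -> 13 lines: tbiyl urvz jdqm yqhe refdh hdlb iuvgn yhtw igg mciy rsu uwjl dexpf
Hunk 3: at line 7 remove [igg] add [zyez,xlo] -> 14 lines: tbiyl urvz jdqm yqhe refdh hdlb iuvgn yhtw zyez xlo mciy rsu uwjl dexpf
Hunk 4: at line 6 remove [iuvgn,yhtw] add [foop,nshw,wcud] -> 15 lines: tbiyl urvz jdqm yqhe refdh hdlb foop nshw wcud zyez xlo mciy rsu uwjl dexpf
Hunk 5: at line 3 remove [yqhe,refdh,hdlb] add [mfa,vui,pmr] -> 15 lines: tbiyl urvz jdqm mfa vui pmr foop nshw wcud zyez xlo mciy rsu uwjl dexpf

Answer: tbiyl
urvz
jdqm
mfa
vui
pmr
foop
nshw
wcud
zyez
xlo
mciy
rsu
uwjl
dexpf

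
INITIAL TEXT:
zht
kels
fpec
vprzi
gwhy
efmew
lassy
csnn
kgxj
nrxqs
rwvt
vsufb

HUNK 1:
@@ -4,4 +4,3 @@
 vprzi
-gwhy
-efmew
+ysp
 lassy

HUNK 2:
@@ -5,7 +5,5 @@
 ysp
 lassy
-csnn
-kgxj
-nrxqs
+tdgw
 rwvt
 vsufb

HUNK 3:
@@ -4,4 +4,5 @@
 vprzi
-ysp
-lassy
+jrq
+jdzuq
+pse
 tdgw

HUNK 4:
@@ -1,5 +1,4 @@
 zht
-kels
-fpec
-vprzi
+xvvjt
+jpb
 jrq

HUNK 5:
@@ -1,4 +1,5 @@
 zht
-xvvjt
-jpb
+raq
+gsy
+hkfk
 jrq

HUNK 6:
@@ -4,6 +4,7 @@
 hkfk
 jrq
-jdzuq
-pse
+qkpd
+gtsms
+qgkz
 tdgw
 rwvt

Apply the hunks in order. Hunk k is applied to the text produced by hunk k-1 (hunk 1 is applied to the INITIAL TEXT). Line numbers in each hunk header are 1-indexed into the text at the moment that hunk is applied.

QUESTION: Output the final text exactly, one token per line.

Hunk 1: at line 4 remove [gwhy,efmew] add [ysp] -> 11 lines: zht kels fpec vprzi ysp lassy csnn kgxj nrxqs rwvt vsufb
Hunk 2: at line 5 remove [csnn,kgxj,nrxqs] add [tdgw] -> 9 lines: zht kels fpec vprzi ysp lassy tdgw rwvt vsufb
Hunk 3: at line 4 remove [ysp,lassy] add [jrq,jdzuq,pse] -> 10 lines: zht kels fpec vprzi jrq jdzuq pse tdgw rwvt vsufb
Hunk 4: at line 1 remove [kels,fpec,vprzi] add [xvvjt,jpb] -> 9 lines: zht xvvjt jpb jrq jdzuq pse tdgw rwvt vsufb
Hunk 5: at line 1 remove [xvvjt,jpb] add [raq,gsy,hkfk] -> 10 lines: zht raq gsy hkfk jrq jdzuq pse tdgw rwvt vsufb
Hunk 6: at line 4 remove [jdzuq,pse] add [qkpd,gtsms,qgkz] -> 11 lines: zht raq gsy hkfk jrq qkpd gtsms qgkz tdgw rwvt vsufb

Answer: zht
raq
gsy
hkfk
jrq
qkpd
gtsms
qgkz
tdgw
rwvt
vsufb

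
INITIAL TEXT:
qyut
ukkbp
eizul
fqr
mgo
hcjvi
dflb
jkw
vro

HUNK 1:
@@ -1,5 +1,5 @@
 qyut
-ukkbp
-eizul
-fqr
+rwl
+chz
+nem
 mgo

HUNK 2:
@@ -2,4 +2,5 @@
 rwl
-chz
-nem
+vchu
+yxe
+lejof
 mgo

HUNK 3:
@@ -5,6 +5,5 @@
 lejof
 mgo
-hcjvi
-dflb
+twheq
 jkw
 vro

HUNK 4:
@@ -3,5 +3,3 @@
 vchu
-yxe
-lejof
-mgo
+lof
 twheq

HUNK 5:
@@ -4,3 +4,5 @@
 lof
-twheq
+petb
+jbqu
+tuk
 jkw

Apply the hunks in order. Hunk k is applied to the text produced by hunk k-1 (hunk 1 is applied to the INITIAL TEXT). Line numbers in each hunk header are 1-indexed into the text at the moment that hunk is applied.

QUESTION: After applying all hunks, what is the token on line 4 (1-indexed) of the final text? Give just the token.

Answer: lof

Derivation:
Hunk 1: at line 1 remove [ukkbp,eizul,fqr] add [rwl,chz,nem] -> 9 lines: qyut rwl chz nem mgo hcjvi dflb jkw vro
Hunk 2: at line 2 remove [chz,nem] add [vchu,yxe,lejof] -> 10 lines: qyut rwl vchu yxe lejof mgo hcjvi dflb jkw vro
Hunk 3: at line 5 remove [hcjvi,dflb] add [twheq] -> 9 lines: qyut rwl vchu yxe lejof mgo twheq jkw vro
Hunk 4: at line 3 remove [yxe,lejof,mgo] add [lof] -> 7 lines: qyut rwl vchu lof twheq jkw vro
Hunk 5: at line 4 remove [twheq] add [petb,jbqu,tuk] -> 9 lines: qyut rwl vchu lof petb jbqu tuk jkw vro
Final line 4: lof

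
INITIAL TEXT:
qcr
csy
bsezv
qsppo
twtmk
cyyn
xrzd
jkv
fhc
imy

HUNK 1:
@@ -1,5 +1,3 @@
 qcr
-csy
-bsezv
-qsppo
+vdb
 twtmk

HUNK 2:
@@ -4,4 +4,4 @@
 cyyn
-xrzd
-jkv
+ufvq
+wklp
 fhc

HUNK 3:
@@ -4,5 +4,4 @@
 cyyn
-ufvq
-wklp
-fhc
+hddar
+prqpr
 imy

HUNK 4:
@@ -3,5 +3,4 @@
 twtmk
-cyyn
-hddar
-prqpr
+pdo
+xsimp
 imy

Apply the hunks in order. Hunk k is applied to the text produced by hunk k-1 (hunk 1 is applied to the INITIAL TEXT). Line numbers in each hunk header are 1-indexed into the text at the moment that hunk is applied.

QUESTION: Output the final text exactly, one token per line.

Answer: qcr
vdb
twtmk
pdo
xsimp
imy

Derivation:
Hunk 1: at line 1 remove [csy,bsezv,qsppo] add [vdb] -> 8 lines: qcr vdb twtmk cyyn xrzd jkv fhc imy
Hunk 2: at line 4 remove [xrzd,jkv] add [ufvq,wklp] -> 8 lines: qcr vdb twtmk cyyn ufvq wklp fhc imy
Hunk 3: at line 4 remove [ufvq,wklp,fhc] add [hddar,prqpr] -> 7 lines: qcr vdb twtmk cyyn hddar prqpr imy
Hunk 4: at line 3 remove [cyyn,hddar,prqpr] add [pdo,xsimp] -> 6 lines: qcr vdb twtmk pdo xsimp imy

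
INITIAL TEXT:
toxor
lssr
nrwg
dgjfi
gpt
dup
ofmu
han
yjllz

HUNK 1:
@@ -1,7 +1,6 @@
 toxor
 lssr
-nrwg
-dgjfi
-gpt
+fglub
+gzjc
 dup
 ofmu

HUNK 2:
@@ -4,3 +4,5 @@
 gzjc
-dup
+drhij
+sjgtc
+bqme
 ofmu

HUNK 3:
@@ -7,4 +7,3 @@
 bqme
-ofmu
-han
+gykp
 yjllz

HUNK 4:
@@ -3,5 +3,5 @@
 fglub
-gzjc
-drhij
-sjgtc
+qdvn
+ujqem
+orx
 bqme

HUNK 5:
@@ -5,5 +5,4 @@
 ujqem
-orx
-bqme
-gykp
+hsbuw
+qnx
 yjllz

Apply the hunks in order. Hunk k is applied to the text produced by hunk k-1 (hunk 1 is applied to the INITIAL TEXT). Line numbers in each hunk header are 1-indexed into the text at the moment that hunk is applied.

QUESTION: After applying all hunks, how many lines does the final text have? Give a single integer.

Hunk 1: at line 1 remove [nrwg,dgjfi,gpt] add [fglub,gzjc] -> 8 lines: toxor lssr fglub gzjc dup ofmu han yjllz
Hunk 2: at line 4 remove [dup] add [drhij,sjgtc,bqme] -> 10 lines: toxor lssr fglub gzjc drhij sjgtc bqme ofmu han yjllz
Hunk 3: at line 7 remove [ofmu,han] add [gykp] -> 9 lines: toxor lssr fglub gzjc drhij sjgtc bqme gykp yjllz
Hunk 4: at line 3 remove [gzjc,drhij,sjgtc] add [qdvn,ujqem,orx] -> 9 lines: toxor lssr fglub qdvn ujqem orx bqme gykp yjllz
Hunk 5: at line 5 remove [orx,bqme,gykp] add [hsbuw,qnx] -> 8 lines: toxor lssr fglub qdvn ujqem hsbuw qnx yjllz
Final line count: 8

Answer: 8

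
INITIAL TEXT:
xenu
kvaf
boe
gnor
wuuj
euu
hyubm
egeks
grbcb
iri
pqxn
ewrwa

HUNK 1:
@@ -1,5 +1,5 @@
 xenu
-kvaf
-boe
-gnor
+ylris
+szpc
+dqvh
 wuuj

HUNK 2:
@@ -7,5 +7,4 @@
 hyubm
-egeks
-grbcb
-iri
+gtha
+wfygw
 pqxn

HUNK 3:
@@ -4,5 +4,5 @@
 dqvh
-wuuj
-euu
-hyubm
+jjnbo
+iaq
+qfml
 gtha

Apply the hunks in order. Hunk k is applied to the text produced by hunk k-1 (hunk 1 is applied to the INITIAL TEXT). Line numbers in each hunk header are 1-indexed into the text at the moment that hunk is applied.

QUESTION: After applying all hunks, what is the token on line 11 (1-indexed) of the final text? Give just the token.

Answer: ewrwa

Derivation:
Hunk 1: at line 1 remove [kvaf,boe,gnor] add [ylris,szpc,dqvh] -> 12 lines: xenu ylris szpc dqvh wuuj euu hyubm egeks grbcb iri pqxn ewrwa
Hunk 2: at line 7 remove [egeks,grbcb,iri] add [gtha,wfygw] -> 11 lines: xenu ylris szpc dqvh wuuj euu hyubm gtha wfygw pqxn ewrwa
Hunk 3: at line 4 remove [wuuj,euu,hyubm] add [jjnbo,iaq,qfml] -> 11 lines: xenu ylris szpc dqvh jjnbo iaq qfml gtha wfygw pqxn ewrwa
Final line 11: ewrwa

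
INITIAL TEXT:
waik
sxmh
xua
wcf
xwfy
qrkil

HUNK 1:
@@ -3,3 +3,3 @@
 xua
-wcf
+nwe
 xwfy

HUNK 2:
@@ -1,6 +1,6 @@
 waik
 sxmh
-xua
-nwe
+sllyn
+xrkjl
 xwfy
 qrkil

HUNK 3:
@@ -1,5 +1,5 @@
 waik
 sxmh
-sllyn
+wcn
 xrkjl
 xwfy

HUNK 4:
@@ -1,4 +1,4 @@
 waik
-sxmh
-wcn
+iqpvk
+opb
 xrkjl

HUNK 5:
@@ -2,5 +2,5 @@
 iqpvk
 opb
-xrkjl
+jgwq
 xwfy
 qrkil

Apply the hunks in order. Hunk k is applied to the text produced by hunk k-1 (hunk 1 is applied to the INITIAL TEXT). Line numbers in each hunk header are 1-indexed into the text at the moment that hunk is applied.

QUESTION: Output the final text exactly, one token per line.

Answer: waik
iqpvk
opb
jgwq
xwfy
qrkil

Derivation:
Hunk 1: at line 3 remove [wcf] add [nwe] -> 6 lines: waik sxmh xua nwe xwfy qrkil
Hunk 2: at line 1 remove [xua,nwe] add [sllyn,xrkjl] -> 6 lines: waik sxmh sllyn xrkjl xwfy qrkil
Hunk 3: at line 1 remove [sllyn] add [wcn] -> 6 lines: waik sxmh wcn xrkjl xwfy qrkil
Hunk 4: at line 1 remove [sxmh,wcn] add [iqpvk,opb] -> 6 lines: waik iqpvk opb xrkjl xwfy qrkil
Hunk 5: at line 2 remove [xrkjl] add [jgwq] -> 6 lines: waik iqpvk opb jgwq xwfy qrkil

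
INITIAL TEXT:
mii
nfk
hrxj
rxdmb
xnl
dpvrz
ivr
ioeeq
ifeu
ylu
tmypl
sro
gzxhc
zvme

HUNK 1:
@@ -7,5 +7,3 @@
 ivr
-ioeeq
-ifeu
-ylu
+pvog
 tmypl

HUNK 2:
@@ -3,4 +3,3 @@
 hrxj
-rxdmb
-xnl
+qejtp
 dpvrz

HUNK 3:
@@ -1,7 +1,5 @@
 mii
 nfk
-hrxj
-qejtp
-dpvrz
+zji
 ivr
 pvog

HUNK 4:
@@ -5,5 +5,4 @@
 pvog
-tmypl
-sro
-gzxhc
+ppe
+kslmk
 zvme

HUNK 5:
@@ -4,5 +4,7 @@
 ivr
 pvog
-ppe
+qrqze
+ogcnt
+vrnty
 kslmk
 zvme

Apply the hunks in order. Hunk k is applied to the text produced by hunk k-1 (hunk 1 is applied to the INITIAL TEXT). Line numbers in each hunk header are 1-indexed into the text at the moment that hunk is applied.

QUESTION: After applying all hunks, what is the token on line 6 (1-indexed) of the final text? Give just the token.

Answer: qrqze

Derivation:
Hunk 1: at line 7 remove [ioeeq,ifeu,ylu] add [pvog] -> 12 lines: mii nfk hrxj rxdmb xnl dpvrz ivr pvog tmypl sro gzxhc zvme
Hunk 2: at line 3 remove [rxdmb,xnl] add [qejtp] -> 11 lines: mii nfk hrxj qejtp dpvrz ivr pvog tmypl sro gzxhc zvme
Hunk 3: at line 1 remove [hrxj,qejtp,dpvrz] add [zji] -> 9 lines: mii nfk zji ivr pvog tmypl sro gzxhc zvme
Hunk 4: at line 5 remove [tmypl,sro,gzxhc] add [ppe,kslmk] -> 8 lines: mii nfk zji ivr pvog ppe kslmk zvme
Hunk 5: at line 4 remove [ppe] add [qrqze,ogcnt,vrnty] -> 10 lines: mii nfk zji ivr pvog qrqze ogcnt vrnty kslmk zvme
Final line 6: qrqze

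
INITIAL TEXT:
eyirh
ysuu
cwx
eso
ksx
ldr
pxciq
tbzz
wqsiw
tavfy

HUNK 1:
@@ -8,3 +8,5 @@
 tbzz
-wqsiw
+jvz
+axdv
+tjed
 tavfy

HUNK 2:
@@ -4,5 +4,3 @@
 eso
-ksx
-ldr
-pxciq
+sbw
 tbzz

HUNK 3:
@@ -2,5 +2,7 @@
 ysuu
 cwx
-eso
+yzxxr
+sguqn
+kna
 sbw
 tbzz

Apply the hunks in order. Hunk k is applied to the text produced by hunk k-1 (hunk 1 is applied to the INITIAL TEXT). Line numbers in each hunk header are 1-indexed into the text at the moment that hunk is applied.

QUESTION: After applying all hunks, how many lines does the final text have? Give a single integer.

Hunk 1: at line 8 remove [wqsiw] add [jvz,axdv,tjed] -> 12 lines: eyirh ysuu cwx eso ksx ldr pxciq tbzz jvz axdv tjed tavfy
Hunk 2: at line 4 remove [ksx,ldr,pxciq] add [sbw] -> 10 lines: eyirh ysuu cwx eso sbw tbzz jvz axdv tjed tavfy
Hunk 3: at line 2 remove [eso] add [yzxxr,sguqn,kna] -> 12 lines: eyirh ysuu cwx yzxxr sguqn kna sbw tbzz jvz axdv tjed tavfy
Final line count: 12

Answer: 12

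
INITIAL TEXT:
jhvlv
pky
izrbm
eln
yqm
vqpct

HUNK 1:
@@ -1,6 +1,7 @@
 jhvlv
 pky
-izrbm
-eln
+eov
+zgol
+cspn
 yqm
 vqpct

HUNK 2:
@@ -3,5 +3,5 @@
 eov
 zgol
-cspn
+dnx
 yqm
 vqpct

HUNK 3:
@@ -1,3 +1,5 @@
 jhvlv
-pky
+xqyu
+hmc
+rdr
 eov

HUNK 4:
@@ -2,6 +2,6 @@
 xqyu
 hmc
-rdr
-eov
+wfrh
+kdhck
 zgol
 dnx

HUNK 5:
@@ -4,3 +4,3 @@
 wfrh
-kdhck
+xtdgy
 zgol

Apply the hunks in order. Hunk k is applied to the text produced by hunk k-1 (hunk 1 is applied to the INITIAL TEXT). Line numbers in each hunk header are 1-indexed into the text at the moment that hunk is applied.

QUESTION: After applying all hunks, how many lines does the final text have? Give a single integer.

Answer: 9

Derivation:
Hunk 1: at line 1 remove [izrbm,eln] add [eov,zgol,cspn] -> 7 lines: jhvlv pky eov zgol cspn yqm vqpct
Hunk 2: at line 3 remove [cspn] add [dnx] -> 7 lines: jhvlv pky eov zgol dnx yqm vqpct
Hunk 3: at line 1 remove [pky] add [xqyu,hmc,rdr] -> 9 lines: jhvlv xqyu hmc rdr eov zgol dnx yqm vqpct
Hunk 4: at line 2 remove [rdr,eov] add [wfrh,kdhck] -> 9 lines: jhvlv xqyu hmc wfrh kdhck zgol dnx yqm vqpct
Hunk 5: at line 4 remove [kdhck] add [xtdgy] -> 9 lines: jhvlv xqyu hmc wfrh xtdgy zgol dnx yqm vqpct
Final line count: 9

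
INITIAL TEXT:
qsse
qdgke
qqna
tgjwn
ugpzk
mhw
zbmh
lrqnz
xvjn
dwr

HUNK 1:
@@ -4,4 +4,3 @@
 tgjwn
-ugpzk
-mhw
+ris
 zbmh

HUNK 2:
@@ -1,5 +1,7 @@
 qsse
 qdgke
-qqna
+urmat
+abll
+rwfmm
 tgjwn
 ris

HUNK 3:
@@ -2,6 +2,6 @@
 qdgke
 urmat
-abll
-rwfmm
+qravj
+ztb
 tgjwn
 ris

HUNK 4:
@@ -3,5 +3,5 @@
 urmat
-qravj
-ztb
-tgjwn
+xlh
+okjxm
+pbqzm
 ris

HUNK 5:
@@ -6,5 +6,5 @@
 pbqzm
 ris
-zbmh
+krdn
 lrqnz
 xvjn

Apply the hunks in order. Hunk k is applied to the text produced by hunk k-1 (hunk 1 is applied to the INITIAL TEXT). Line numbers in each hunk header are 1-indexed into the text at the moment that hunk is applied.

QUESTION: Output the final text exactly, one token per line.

Answer: qsse
qdgke
urmat
xlh
okjxm
pbqzm
ris
krdn
lrqnz
xvjn
dwr

Derivation:
Hunk 1: at line 4 remove [ugpzk,mhw] add [ris] -> 9 lines: qsse qdgke qqna tgjwn ris zbmh lrqnz xvjn dwr
Hunk 2: at line 1 remove [qqna] add [urmat,abll,rwfmm] -> 11 lines: qsse qdgke urmat abll rwfmm tgjwn ris zbmh lrqnz xvjn dwr
Hunk 3: at line 2 remove [abll,rwfmm] add [qravj,ztb] -> 11 lines: qsse qdgke urmat qravj ztb tgjwn ris zbmh lrqnz xvjn dwr
Hunk 4: at line 3 remove [qravj,ztb,tgjwn] add [xlh,okjxm,pbqzm] -> 11 lines: qsse qdgke urmat xlh okjxm pbqzm ris zbmh lrqnz xvjn dwr
Hunk 5: at line 6 remove [zbmh] add [krdn] -> 11 lines: qsse qdgke urmat xlh okjxm pbqzm ris krdn lrqnz xvjn dwr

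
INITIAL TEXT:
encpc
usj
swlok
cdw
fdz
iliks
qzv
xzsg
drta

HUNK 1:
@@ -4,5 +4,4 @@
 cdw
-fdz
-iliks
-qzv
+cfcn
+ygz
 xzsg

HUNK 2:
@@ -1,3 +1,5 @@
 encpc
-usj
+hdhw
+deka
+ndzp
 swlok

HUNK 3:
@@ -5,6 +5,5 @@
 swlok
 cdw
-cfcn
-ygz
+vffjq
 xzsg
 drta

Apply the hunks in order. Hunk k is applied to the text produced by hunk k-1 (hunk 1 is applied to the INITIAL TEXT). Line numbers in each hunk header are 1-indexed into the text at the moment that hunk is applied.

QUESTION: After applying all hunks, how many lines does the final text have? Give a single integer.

Answer: 9

Derivation:
Hunk 1: at line 4 remove [fdz,iliks,qzv] add [cfcn,ygz] -> 8 lines: encpc usj swlok cdw cfcn ygz xzsg drta
Hunk 2: at line 1 remove [usj] add [hdhw,deka,ndzp] -> 10 lines: encpc hdhw deka ndzp swlok cdw cfcn ygz xzsg drta
Hunk 3: at line 5 remove [cfcn,ygz] add [vffjq] -> 9 lines: encpc hdhw deka ndzp swlok cdw vffjq xzsg drta
Final line count: 9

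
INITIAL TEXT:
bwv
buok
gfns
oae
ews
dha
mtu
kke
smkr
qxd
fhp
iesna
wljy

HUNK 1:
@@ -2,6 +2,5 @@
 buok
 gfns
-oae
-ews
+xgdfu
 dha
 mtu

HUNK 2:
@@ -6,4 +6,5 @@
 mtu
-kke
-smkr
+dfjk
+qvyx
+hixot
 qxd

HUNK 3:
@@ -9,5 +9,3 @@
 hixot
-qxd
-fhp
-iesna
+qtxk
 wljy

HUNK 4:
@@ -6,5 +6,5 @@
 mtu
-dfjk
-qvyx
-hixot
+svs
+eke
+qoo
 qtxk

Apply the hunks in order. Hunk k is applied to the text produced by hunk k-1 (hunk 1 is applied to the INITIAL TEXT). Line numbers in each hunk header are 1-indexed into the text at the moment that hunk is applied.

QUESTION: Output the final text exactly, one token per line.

Answer: bwv
buok
gfns
xgdfu
dha
mtu
svs
eke
qoo
qtxk
wljy

Derivation:
Hunk 1: at line 2 remove [oae,ews] add [xgdfu] -> 12 lines: bwv buok gfns xgdfu dha mtu kke smkr qxd fhp iesna wljy
Hunk 2: at line 6 remove [kke,smkr] add [dfjk,qvyx,hixot] -> 13 lines: bwv buok gfns xgdfu dha mtu dfjk qvyx hixot qxd fhp iesna wljy
Hunk 3: at line 9 remove [qxd,fhp,iesna] add [qtxk] -> 11 lines: bwv buok gfns xgdfu dha mtu dfjk qvyx hixot qtxk wljy
Hunk 4: at line 6 remove [dfjk,qvyx,hixot] add [svs,eke,qoo] -> 11 lines: bwv buok gfns xgdfu dha mtu svs eke qoo qtxk wljy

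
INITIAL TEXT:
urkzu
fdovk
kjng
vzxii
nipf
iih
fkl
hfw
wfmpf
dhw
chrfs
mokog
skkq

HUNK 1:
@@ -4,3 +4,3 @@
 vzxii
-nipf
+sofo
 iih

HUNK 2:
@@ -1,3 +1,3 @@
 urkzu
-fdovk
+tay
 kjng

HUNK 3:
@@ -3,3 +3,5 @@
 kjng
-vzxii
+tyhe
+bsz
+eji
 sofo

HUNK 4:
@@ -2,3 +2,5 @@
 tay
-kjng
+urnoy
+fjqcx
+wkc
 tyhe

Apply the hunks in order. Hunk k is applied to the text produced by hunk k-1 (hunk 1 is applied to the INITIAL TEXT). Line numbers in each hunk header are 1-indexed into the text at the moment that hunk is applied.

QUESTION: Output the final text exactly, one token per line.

Hunk 1: at line 4 remove [nipf] add [sofo] -> 13 lines: urkzu fdovk kjng vzxii sofo iih fkl hfw wfmpf dhw chrfs mokog skkq
Hunk 2: at line 1 remove [fdovk] add [tay] -> 13 lines: urkzu tay kjng vzxii sofo iih fkl hfw wfmpf dhw chrfs mokog skkq
Hunk 3: at line 3 remove [vzxii] add [tyhe,bsz,eji] -> 15 lines: urkzu tay kjng tyhe bsz eji sofo iih fkl hfw wfmpf dhw chrfs mokog skkq
Hunk 4: at line 2 remove [kjng] add [urnoy,fjqcx,wkc] -> 17 lines: urkzu tay urnoy fjqcx wkc tyhe bsz eji sofo iih fkl hfw wfmpf dhw chrfs mokog skkq

Answer: urkzu
tay
urnoy
fjqcx
wkc
tyhe
bsz
eji
sofo
iih
fkl
hfw
wfmpf
dhw
chrfs
mokog
skkq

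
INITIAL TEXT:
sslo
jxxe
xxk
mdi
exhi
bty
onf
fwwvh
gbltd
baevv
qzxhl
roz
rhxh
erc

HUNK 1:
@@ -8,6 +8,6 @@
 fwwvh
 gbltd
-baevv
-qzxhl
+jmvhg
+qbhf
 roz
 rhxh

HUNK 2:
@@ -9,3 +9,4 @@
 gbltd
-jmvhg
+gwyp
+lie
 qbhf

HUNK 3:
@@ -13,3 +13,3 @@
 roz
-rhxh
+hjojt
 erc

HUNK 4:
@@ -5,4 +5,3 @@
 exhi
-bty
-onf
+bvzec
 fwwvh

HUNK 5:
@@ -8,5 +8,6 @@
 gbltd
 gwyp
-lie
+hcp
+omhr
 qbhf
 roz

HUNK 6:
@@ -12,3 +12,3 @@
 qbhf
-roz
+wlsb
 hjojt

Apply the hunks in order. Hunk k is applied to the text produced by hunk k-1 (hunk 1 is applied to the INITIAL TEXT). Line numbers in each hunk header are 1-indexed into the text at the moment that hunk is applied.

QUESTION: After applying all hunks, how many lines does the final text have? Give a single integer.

Hunk 1: at line 8 remove [baevv,qzxhl] add [jmvhg,qbhf] -> 14 lines: sslo jxxe xxk mdi exhi bty onf fwwvh gbltd jmvhg qbhf roz rhxh erc
Hunk 2: at line 9 remove [jmvhg] add [gwyp,lie] -> 15 lines: sslo jxxe xxk mdi exhi bty onf fwwvh gbltd gwyp lie qbhf roz rhxh erc
Hunk 3: at line 13 remove [rhxh] add [hjojt] -> 15 lines: sslo jxxe xxk mdi exhi bty onf fwwvh gbltd gwyp lie qbhf roz hjojt erc
Hunk 4: at line 5 remove [bty,onf] add [bvzec] -> 14 lines: sslo jxxe xxk mdi exhi bvzec fwwvh gbltd gwyp lie qbhf roz hjojt erc
Hunk 5: at line 8 remove [lie] add [hcp,omhr] -> 15 lines: sslo jxxe xxk mdi exhi bvzec fwwvh gbltd gwyp hcp omhr qbhf roz hjojt erc
Hunk 6: at line 12 remove [roz] add [wlsb] -> 15 lines: sslo jxxe xxk mdi exhi bvzec fwwvh gbltd gwyp hcp omhr qbhf wlsb hjojt erc
Final line count: 15

Answer: 15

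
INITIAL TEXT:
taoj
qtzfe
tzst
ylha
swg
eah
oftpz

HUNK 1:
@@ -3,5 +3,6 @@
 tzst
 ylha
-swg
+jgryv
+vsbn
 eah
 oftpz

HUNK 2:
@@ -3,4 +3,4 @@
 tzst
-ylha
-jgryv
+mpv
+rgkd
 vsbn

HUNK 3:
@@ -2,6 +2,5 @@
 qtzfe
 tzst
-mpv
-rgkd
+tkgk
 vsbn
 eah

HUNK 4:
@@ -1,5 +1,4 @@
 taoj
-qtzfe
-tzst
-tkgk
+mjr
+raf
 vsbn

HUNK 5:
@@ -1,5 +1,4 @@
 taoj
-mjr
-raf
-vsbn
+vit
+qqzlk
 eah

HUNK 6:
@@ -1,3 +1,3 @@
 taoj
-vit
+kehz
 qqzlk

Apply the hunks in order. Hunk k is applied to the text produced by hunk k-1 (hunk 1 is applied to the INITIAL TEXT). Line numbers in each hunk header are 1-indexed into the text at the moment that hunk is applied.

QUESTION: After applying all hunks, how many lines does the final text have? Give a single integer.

Hunk 1: at line 3 remove [swg] add [jgryv,vsbn] -> 8 lines: taoj qtzfe tzst ylha jgryv vsbn eah oftpz
Hunk 2: at line 3 remove [ylha,jgryv] add [mpv,rgkd] -> 8 lines: taoj qtzfe tzst mpv rgkd vsbn eah oftpz
Hunk 3: at line 2 remove [mpv,rgkd] add [tkgk] -> 7 lines: taoj qtzfe tzst tkgk vsbn eah oftpz
Hunk 4: at line 1 remove [qtzfe,tzst,tkgk] add [mjr,raf] -> 6 lines: taoj mjr raf vsbn eah oftpz
Hunk 5: at line 1 remove [mjr,raf,vsbn] add [vit,qqzlk] -> 5 lines: taoj vit qqzlk eah oftpz
Hunk 6: at line 1 remove [vit] add [kehz] -> 5 lines: taoj kehz qqzlk eah oftpz
Final line count: 5

Answer: 5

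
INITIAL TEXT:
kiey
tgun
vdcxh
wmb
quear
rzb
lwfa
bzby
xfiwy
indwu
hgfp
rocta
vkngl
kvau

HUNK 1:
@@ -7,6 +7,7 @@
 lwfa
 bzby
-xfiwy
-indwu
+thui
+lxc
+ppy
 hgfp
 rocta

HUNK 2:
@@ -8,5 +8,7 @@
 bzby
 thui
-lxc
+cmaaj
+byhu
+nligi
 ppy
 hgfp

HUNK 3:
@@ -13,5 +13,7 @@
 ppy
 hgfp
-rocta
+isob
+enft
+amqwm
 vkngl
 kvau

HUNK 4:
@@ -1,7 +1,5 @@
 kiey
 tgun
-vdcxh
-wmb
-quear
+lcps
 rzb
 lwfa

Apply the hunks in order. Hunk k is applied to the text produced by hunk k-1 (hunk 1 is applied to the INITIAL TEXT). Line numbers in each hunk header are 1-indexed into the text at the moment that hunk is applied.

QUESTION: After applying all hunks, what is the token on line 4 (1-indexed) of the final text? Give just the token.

Answer: rzb

Derivation:
Hunk 1: at line 7 remove [xfiwy,indwu] add [thui,lxc,ppy] -> 15 lines: kiey tgun vdcxh wmb quear rzb lwfa bzby thui lxc ppy hgfp rocta vkngl kvau
Hunk 2: at line 8 remove [lxc] add [cmaaj,byhu,nligi] -> 17 lines: kiey tgun vdcxh wmb quear rzb lwfa bzby thui cmaaj byhu nligi ppy hgfp rocta vkngl kvau
Hunk 3: at line 13 remove [rocta] add [isob,enft,amqwm] -> 19 lines: kiey tgun vdcxh wmb quear rzb lwfa bzby thui cmaaj byhu nligi ppy hgfp isob enft amqwm vkngl kvau
Hunk 4: at line 1 remove [vdcxh,wmb,quear] add [lcps] -> 17 lines: kiey tgun lcps rzb lwfa bzby thui cmaaj byhu nligi ppy hgfp isob enft amqwm vkngl kvau
Final line 4: rzb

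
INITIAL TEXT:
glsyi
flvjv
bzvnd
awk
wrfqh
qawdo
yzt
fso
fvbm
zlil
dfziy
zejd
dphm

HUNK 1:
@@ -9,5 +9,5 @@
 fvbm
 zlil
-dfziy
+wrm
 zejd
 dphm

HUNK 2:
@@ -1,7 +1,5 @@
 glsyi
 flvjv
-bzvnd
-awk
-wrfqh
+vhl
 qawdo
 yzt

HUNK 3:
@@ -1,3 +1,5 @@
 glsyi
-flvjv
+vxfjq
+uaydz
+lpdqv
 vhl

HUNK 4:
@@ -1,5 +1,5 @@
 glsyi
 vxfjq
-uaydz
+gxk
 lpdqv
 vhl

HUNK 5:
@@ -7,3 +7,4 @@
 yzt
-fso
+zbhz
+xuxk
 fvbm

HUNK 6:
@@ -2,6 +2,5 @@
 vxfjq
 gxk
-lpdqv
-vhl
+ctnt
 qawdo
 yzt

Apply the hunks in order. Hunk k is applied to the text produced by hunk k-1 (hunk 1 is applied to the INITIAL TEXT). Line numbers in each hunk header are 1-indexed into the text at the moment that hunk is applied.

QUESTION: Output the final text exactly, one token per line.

Hunk 1: at line 9 remove [dfziy] add [wrm] -> 13 lines: glsyi flvjv bzvnd awk wrfqh qawdo yzt fso fvbm zlil wrm zejd dphm
Hunk 2: at line 1 remove [bzvnd,awk,wrfqh] add [vhl] -> 11 lines: glsyi flvjv vhl qawdo yzt fso fvbm zlil wrm zejd dphm
Hunk 3: at line 1 remove [flvjv] add [vxfjq,uaydz,lpdqv] -> 13 lines: glsyi vxfjq uaydz lpdqv vhl qawdo yzt fso fvbm zlil wrm zejd dphm
Hunk 4: at line 1 remove [uaydz] add [gxk] -> 13 lines: glsyi vxfjq gxk lpdqv vhl qawdo yzt fso fvbm zlil wrm zejd dphm
Hunk 5: at line 7 remove [fso] add [zbhz,xuxk] -> 14 lines: glsyi vxfjq gxk lpdqv vhl qawdo yzt zbhz xuxk fvbm zlil wrm zejd dphm
Hunk 6: at line 2 remove [lpdqv,vhl] add [ctnt] -> 13 lines: glsyi vxfjq gxk ctnt qawdo yzt zbhz xuxk fvbm zlil wrm zejd dphm

Answer: glsyi
vxfjq
gxk
ctnt
qawdo
yzt
zbhz
xuxk
fvbm
zlil
wrm
zejd
dphm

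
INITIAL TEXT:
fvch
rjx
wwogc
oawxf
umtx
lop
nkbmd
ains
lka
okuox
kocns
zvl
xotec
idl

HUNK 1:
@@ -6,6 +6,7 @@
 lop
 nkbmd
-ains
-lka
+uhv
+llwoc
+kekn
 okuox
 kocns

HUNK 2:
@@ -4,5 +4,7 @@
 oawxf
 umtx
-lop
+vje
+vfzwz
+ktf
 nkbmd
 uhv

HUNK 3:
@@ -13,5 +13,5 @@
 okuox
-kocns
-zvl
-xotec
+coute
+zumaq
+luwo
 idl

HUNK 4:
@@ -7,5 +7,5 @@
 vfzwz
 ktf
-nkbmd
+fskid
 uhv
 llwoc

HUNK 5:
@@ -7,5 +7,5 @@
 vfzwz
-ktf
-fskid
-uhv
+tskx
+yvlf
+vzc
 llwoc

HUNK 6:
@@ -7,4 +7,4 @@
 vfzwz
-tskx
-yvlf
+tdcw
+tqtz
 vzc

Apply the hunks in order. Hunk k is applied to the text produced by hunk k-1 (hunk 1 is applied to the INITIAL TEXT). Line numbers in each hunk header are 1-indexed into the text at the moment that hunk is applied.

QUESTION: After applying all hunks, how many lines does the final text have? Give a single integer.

Hunk 1: at line 6 remove [ains,lka] add [uhv,llwoc,kekn] -> 15 lines: fvch rjx wwogc oawxf umtx lop nkbmd uhv llwoc kekn okuox kocns zvl xotec idl
Hunk 2: at line 4 remove [lop] add [vje,vfzwz,ktf] -> 17 lines: fvch rjx wwogc oawxf umtx vje vfzwz ktf nkbmd uhv llwoc kekn okuox kocns zvl xotec idl
Hunk 3: at line 13 remove [kocns,zvl,xotec] add [coute,zumaq,luwo] -> 17 lines: fvch rjx wwogc oawxf umtx vje vfzwz ktf nkbmd uhv llwoc kekn okuox coute zumaq luwo idl
Hunk 4: at line 7 remove [nkbmd] add [fskid] -> 17 lines: fvch rjx wwogc oawxf umtx vje vfzwz ktf fskid uhv llwoc kekn okuox coute zumaq luwo idl
Hunk 5: at line 7 remove [ktf,fskid,uhv] add [tskx,yvlf,vzc] -> 17 lines: fvch rjx wwogc oawxf umtx vje vfzwz tskx yvlf vzc llwoc kekn okuox coute zumaq luwo idl
Hunk 6: at line 7 remove [tskx,yvlf] add [tdcw,tqtz] -> 17 lines: fvch rjx wwogc oawxf umtx vje vfzwz tdcw tqtz vzc llwoc kekn okuox coute zumaq luwo idl
Final line count: 17

Answer: 17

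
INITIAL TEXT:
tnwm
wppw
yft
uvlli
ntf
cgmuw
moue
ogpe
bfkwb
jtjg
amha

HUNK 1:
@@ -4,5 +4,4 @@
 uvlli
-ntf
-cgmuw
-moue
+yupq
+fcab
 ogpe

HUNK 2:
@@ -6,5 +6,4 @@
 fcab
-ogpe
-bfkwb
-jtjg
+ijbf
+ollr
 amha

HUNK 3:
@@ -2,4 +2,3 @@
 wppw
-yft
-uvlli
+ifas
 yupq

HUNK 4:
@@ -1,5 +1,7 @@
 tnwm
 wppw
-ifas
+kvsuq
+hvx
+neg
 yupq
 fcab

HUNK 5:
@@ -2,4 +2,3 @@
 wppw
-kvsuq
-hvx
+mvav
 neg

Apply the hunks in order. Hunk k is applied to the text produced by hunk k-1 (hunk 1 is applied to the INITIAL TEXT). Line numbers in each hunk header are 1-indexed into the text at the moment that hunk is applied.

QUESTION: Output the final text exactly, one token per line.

Answer: tnwm
wppw
mvav
neg
yupq
fcab
ijbf
ollr
amha

Derivation:
Hunk 1: at line 4 remove [ntf,cgmuw,moue] add [yupq,fcab] -> 10 lines: tnwm wppw yft uvlli yupq fcab ogpe bfkwb jtjg amha
Hunk 2: at line 6 remove [ogpe,bfkwb,jtjg] add [ijbf,ollr] -> 9 lines: tnwm wppw yft uvlli yupq fcab ijbf ollr amha
Hunk 3: at line 2 remove [yft,uvlli] add [ifas] -> 8 lines: tnwm wppw ifas yupq fcab ijbf ollr amha
Hunk 4: at line 1 remove [ifas] add [kvsuq,hvx,neg] -> 10 lines: tnwm wppw kvsuq hvx neg yupq fcab ijbf ollr amha
Hunk 5: at line 2 remove [kvsuq,hvx] add [mvav] -> 9 lines: tnwm wppw mvav neg yupq fcab ijbf ollr amha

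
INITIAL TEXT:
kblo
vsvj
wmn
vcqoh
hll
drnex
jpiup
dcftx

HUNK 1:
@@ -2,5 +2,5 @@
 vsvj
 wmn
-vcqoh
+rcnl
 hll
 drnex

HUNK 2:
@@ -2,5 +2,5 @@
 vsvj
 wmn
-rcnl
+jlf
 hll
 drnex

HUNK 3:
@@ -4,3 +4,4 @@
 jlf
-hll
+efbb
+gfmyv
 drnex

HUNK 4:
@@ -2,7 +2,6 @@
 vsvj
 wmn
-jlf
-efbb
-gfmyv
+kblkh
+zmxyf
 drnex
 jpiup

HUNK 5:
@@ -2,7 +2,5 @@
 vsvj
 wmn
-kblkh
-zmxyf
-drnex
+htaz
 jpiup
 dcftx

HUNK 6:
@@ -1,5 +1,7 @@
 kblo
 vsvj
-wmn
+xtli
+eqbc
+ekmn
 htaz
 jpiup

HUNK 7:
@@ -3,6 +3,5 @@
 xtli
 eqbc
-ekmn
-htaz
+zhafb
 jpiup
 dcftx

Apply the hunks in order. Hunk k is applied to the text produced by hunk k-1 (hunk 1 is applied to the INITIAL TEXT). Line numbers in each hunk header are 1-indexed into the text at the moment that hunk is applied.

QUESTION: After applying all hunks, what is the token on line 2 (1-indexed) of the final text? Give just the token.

Hunk 1: at line 2 remove [vcqoh] add [rcnl] -> 8 lines: kblo vsvj wmn rcnl hll drnex jpiup dcftx
Hunk 2: at line 2 remove [rcnl] add [jlf] -> 8 lines: kblo vsvj wmn jlf hll drnex jpiup dcftx
Hunk 3: at line 4 remove [hll] add [efbb,gfmyv] -> 9 lines: kblo vsvj wmn jlf efbb gfmyv drnex jpiup dcftx
Hunk 4: at line 2 remove [jlf,efbb,gfmyv] add [kblkh,zmxyf] -> 8 lines: kblo vsvj wmn kblkh zmxyf drnex jpiup dcftx
Hunk 5: at line 2 remove [kblkh,zmxyf,drnex] add [htaz] -> 6 lines: kblo vsvj wmn htaz jpiup dcftx
Hunk 6: at line 1 remove [wmn] add [xtli,eqbc,ekmn] -> 8 lines: kblo vsvj xtli eqbc ekmn htaz jpiup dcftx
Hunk 7: at line 3 remove [ekmn,htaz] add [zhafb] -> 7 lines: kblo vsvj xtli eqbc zhafb jpiup dcftx
Final line 2: vsvj

Answer: vsvj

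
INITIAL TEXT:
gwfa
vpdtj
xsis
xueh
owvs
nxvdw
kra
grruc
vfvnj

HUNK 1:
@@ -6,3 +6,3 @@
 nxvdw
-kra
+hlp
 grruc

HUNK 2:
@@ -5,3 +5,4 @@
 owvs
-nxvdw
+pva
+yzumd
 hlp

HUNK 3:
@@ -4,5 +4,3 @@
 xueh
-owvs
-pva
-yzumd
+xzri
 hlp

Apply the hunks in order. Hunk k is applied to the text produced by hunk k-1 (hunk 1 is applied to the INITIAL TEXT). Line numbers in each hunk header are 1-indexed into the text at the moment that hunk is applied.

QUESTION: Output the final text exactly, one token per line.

Hunk 1: at line 6 remove [kra] add [hlp] -> 9 lines: gwfa vpdtj xsis xueh owvs nxvdw hlp grruc vfvnj
Hunk 2: at line 5 remove [nxvdw] add [pva,yzumd] -> 10 lines: gwfa vpdtj xsis xueh owvs pva yzumd hlp grruc vfvnj
Hunk 3: at line 4 remove [owvs,pva,yzumd] add [xzri] -> 8 lines: gwfa vpdtj xsis xueh xzri hlp grruc vfvnj

Answer: gwfa
vpdtj
xsis
xueh
xzri
hlp
grruc
vfvnj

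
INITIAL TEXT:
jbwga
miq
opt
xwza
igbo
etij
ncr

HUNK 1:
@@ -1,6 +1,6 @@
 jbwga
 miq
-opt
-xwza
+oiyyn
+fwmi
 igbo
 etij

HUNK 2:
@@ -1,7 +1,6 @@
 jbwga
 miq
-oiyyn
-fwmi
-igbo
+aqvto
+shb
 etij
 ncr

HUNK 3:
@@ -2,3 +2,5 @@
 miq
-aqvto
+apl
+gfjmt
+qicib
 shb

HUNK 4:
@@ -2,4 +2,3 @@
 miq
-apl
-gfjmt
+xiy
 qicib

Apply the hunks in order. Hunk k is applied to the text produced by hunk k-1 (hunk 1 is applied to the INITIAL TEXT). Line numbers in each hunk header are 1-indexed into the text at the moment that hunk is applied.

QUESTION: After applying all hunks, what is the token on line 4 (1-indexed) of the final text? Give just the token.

Answer: qicib

Derivation:
Hunk 1: at line 1 remove [opt,xwza] add [oiyyn,fwmi] -> 7 lines: jbwga miq oiyyn fwmi igbo etij ncr
Hunk 2: at line 1 remove [oiyyn,fwmi,igbo] add [aqvto,shb] -> 6 lines: jbwga miq aqvto shb etij ncr
Hunk 3: at line 2 remove [aqvto] add [apl,gfjmt,qicib] -> 8 lines: jbwga miq apl gfjmt qicib shb etij ncr
Hunk 4: at line 2 remove [apl,gfjmt] add [xiy] -> 7 lines: jbwga miq xiy qicib shb etij ncr
Final line 4: qicib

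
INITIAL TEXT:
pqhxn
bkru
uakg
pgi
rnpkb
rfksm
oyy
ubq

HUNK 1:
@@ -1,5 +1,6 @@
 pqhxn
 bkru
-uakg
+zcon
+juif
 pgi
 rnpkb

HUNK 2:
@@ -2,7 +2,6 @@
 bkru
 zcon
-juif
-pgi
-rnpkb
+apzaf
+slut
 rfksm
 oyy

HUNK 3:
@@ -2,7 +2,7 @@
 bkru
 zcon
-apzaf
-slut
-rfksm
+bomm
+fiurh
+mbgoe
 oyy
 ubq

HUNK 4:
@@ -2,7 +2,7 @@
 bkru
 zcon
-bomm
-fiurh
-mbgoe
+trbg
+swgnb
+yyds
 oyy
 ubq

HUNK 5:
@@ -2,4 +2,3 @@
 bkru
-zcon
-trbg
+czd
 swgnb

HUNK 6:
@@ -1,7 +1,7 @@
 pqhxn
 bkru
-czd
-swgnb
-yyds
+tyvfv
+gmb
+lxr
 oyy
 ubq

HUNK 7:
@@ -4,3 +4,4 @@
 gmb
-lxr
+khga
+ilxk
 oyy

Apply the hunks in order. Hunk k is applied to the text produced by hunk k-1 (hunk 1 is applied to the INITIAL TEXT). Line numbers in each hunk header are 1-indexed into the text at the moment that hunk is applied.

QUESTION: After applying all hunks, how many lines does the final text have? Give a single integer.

Answer: 8

Derivation:
Hunk 1: at line 1 remove [uakg] add [zcon,juif] -> 9 lines: pqhxn bkru zcon juif pgi rnpkb rfksm oyy ubq
Hunk 2: at line 2 remove [juif,pgi,rnpkb] add [apzaf,slut] -> 8 lines: pqhxn bkru zcon apzaf slut rfksm oyy ubq
Hunk 3: at line 2 remove [apzaf,slut,rfksm] add [bomm,fiurh,mbgoe] -> 8 lines: pqhxn bkru zcon bomm fiurh mbgoe oyy ubq
Hunk 4: at line 2 remove [bomm,fiurh,mbgoe] add [trbg,swgnb,yyds] -> 8 lines: pqhxn bkru zcon trbg swgnb yyds oyy ubq
Hunk 5: at line 2 remove [zcon,trbg] add [czd] -> 7 lines: pqhxn bkru czd swgnb yyds oyy ubq
Hunk 6: at line 1 remove [czd,swgnb,yyds] add [tyvfv,gmb,lxr] -> 7 lines: pqhxn bkru tyvfv gmb lxr oyy ubq
Hunk 7: at line 4 remove [lxr] add [khga,ilxk] -> 8 lines: pqhxn bkru tyvfv gmb khga ilxk oyy ubq
Final line count: 8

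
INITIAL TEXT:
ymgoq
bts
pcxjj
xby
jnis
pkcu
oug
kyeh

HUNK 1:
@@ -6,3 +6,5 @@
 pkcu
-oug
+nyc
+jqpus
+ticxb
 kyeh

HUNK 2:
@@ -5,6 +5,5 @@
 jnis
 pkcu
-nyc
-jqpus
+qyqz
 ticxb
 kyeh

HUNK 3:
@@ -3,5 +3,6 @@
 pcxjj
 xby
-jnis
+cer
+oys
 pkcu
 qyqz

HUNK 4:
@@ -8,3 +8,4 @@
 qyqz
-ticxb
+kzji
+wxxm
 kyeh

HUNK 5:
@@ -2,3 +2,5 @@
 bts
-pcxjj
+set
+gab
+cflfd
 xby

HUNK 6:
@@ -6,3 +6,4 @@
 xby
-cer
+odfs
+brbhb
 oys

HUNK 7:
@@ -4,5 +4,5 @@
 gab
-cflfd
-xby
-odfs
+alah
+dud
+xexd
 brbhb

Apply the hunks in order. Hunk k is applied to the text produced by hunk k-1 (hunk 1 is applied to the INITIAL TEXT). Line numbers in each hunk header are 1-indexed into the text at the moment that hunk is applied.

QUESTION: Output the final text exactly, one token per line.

Hunk 1: at line 6 remove [oug] add [nyc,jqpus,ticxb] -> 10 lines: ymgoq bts pcxjj xby jnis pkcu nyc jqpus ticxb kyeh
Hunk 2: at line 5 remove [nyc,jqpus] add [qyqz] -> 9 lines: ymgoq bts pcxjj xby jnis pkcu qyqz ticxb kyeh
Hunk 3: at line 3 remove [jnis] add [cer,oys] -> 10 lines: ymgoq bts pcxjj xby cer oys pkcu qyqz ticxb kyeh
Hunk 4: at line 8 remove [ticxb] add [kzji,wxxm] -> 11 lines: ymgoq bts pcxjj xby cer oys pkcu qyqz kzji wxxm kyeh
Hunk 5: at line 2 remove [pcxjj] add [set,gab,cflfd] -> 13 lines: ymgoq bts set gab cflfd xby cer oys pkcu qyqz kzji wxxm kyeh
Hunk 6: at line 6 remove [cer] add [odfs,brbhb] -> 14 lines: ymgoq bts set gab cflfd xby odfs brbhb oys pkcu qyqz kzji wxxm kyeh
Hunk 7: at line 4 remove [cflfd,xby,odfs] add [alah,dud,xexd] -> 14 lines: ymgoq bts set gab alah dud xexd brbhb oys pkcu qyqz kzji wxxm kyeh

Answer: ymgoq
bts
set
gab
alah
dud
xexd
brbhb
oys
pkcu
qyqz
kzji
wxxm
kyeh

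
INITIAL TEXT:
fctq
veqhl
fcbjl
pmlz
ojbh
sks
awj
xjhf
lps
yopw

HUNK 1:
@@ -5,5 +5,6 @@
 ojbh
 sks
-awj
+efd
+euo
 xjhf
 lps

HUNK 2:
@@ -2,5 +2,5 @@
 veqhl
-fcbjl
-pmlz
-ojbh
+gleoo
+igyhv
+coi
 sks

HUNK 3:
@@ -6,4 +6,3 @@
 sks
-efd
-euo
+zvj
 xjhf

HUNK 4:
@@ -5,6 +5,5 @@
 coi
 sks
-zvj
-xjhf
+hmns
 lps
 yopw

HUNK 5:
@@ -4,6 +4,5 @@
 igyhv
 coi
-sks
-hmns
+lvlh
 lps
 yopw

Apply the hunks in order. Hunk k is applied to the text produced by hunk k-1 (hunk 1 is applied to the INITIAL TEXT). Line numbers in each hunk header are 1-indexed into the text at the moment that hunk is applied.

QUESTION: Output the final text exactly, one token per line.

Answer: fctq
veqhl
gleoo
igyhv
coi
lvlh
lps
yopw

Derivation:
Hunk 1: at line 5 remove [awj] add [efd,euo] -> 11 lines: fctq veqhl fcbjl pmlz ojbh sks efd euo xjhf lps yopw
Hunk 2: at line 2 remove [fcbjl,pmlz,ojbh] add [gleoo,igyhv,coi] -> 11 lines: fctq veqhl gleoo igyhv coi sks efd euo xjhf lps yopw
Hunk 3: at line 6 remove [efd,euo] add [zvj] -> 10 lines: fctq veqhl gleoo igyhv coi sks zvj xjhf lps yopw
Hunk 4: at line 5 remove [zvj,xjhf] add [hmns] -> 9 lines: fctq veqhl gleoo igyhv coi sks hmns lps yopw
Hunk 5: at line 4 remove [sks,hmns] add [lvlh] -> 8 lines: fctq veqhl gleoo igyhv coi lvlh lps yopw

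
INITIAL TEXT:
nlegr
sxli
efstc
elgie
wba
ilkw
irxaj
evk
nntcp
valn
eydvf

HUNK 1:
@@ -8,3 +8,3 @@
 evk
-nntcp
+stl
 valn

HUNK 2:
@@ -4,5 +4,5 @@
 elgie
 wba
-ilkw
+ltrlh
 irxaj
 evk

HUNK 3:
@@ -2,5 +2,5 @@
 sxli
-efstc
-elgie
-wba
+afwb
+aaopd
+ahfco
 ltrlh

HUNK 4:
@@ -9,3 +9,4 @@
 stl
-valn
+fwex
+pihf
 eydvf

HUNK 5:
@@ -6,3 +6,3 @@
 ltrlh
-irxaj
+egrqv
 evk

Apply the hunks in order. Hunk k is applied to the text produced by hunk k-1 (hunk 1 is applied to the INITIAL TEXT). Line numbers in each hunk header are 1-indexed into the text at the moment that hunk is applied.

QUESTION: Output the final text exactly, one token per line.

Hunk 1: at line 8 remove [nntcp] add [stl] -> 11 lines: nlegr sxli efstc elgie wba ilkw irxaj evk stl valn eydvf
Hunk 2: at line 4 remove [ilkw] add [ltrlh] -> 11 lines: nlegr sxli efstc elgie wba ltrlh irxaj evk stl valn eydvf
Hunk 3: at line 2 remove [efstc,elgie,wba] add [afwb,aaopd,ahfco] -> 11 lines: nlegr sxli afwb aaopd ahfco ltrlh irxaj evk stl valn eydvf
Hunk 4: at line 9 remove [valn] add [fwex,pihf] -> 12 lines: nlegr sxli afwb aaopd ahfco ltrlh irxaj evk stl fwex pihf eydvf
Hunk 5: at line 6 remove [irxaj] add [egrqv] -> 12 lines: nlegr sxli afwb aaopd ahfco ltrlh egrqv evk stl fwex pihf eydvf

Answer: nlegr
sxli
afwb
aaopd
ahfco
ltrlh
egrqv
evk
stl
fwex
pihf
eydvf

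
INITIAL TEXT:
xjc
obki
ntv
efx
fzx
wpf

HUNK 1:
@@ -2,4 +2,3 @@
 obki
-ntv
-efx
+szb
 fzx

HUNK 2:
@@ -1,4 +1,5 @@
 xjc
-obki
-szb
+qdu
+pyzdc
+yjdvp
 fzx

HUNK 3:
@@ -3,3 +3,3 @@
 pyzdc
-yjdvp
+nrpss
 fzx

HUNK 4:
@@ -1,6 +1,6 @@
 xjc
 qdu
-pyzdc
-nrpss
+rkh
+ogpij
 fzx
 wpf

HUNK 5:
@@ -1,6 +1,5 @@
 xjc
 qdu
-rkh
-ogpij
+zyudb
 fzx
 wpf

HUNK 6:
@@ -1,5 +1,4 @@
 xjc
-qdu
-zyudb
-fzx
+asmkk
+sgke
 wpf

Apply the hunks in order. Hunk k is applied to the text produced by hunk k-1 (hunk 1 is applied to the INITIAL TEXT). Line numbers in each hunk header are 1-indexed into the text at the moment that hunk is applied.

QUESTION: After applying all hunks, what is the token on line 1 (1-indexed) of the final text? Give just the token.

Hunk 1: at line 2 remove [ntv,efx] add [szb] -> 5 lines: xjc obki szb fzx wpf
Hunk 2: at line 1 remove [obki,szb] add [qdu,pyzdc,yjdvp] -> 6 lines: xjc qdu pyzdc yjdvp fzx wpf
Hunk 3: at line 3 remove [yjdvp] add [nrpss] -> 6 lines: xjc qdu pyzdc nrpss fzx wpf
Hunk 4: at line 1 remove [pyzdc,nrpss] add [rkh,ogpij] -> 6 lines: xjc qdu rkh ogpij fzx wpf
Hunk 5: at line 1 remove [rkh,ogpij] add [zyudb] -> 5 lines: xjc qdu zyudb fzx wpf
Hunk 6: at line 1 remove [qdu,zyudb,fzx] add [asmkk,sgke] -> 4 lines: xjc asmkk sgke wpf
Final line 1: xjc

Answer: xjc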